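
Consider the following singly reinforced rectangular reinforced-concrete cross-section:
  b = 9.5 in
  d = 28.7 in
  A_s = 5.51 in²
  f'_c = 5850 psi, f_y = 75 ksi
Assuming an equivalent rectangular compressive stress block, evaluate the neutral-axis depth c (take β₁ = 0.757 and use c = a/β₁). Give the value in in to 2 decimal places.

c ≈ 11.56 in

T = A_s f_y = 5.51 × 75 = 413.25 kips.
a = T/(0.85 f'_c b) = 413.25/(0.85 × 5.85 × 9.5) = 8.7481 in.
With β₁ = 0.757, c = a/β₁ = 8.7481/0.757 = 11.56 in.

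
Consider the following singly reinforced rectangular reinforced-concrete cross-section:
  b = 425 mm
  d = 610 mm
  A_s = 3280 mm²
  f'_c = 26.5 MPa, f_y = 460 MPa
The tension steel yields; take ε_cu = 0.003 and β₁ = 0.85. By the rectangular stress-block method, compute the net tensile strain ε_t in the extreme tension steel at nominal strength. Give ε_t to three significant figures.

a = A_s f_y/(0.85 f'_c b) = 157.61 mm.
β₁ = 0.85, so c = a/β₁ = 157.61/0.85 = 185.42 mm.
From the linear strain diagram with ε_cu = 0.003: ε_t = 0.003 (d − c)/c = 0.003 × (610 − 185.42)/185.42 = 0.00687.
Since ε_t ≥ 0.005, the section is tension-controlled.

ε_t ≈ 0.00687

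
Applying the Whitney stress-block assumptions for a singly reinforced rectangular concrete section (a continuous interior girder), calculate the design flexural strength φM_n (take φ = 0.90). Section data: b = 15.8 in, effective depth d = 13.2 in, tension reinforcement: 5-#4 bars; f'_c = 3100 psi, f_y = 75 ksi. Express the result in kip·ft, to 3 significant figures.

φM_n ≈ 69.2 kip·ft

A_s = 5 × 0.2 = 1 in².
T = A_s f_y = 1 × 75 = 75 kips.
a = T/(0.85 f'_c b) = 75/(0.85 × 3.1 × 15.8) = 1.801 in.
M_n = T(d − a/2) = 75 × (13.2 − 0.9005) = 922.5 kip·in = 922.5/12 = 76.88 kip·ft.
φM_n = 0.90 × 76.88 = 69.19 kip·ft.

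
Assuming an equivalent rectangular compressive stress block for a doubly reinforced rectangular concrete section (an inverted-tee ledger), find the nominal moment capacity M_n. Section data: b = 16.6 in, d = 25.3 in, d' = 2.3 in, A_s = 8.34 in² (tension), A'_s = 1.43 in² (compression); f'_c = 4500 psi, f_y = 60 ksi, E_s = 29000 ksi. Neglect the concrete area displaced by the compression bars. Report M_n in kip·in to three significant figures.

Assume both steels yield.
a = (A_s − A'_s) f_y/(0.85 f'_c b) = (8.34 − 1.43) × 60/(0.85 × 4.5 × 16.6) = 6.530 in.
c = a/β₁ = 6.530/0.825 = 7.915 in; ε'_s = 0.003(c − d')/c = 0.0021 ≥ ε_y = 0.0021, so the compression steel yields.
M_n = (A_s − A'_s) f_y (d − a/2) + A'_s f_y (d − d') = 414.6 × (25.3 − 3.265) + 85.8 × (25.3 − 2.3) = 9135.7 + 1973.4 = 11109.1 kip·in.

M_n ≈ 11100 kip·in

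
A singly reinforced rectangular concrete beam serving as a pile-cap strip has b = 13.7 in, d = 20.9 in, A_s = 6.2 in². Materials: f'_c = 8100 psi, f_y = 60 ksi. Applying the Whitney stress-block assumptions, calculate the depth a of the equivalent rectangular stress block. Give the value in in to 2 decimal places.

T = A_s f_y = 6.2 × 60 = 372 kips.
a = T/(0.85 f'_c b) = 372/(0.85 × 8.1 × 13.7) = 3.94 in.

a ≈ 3.94 in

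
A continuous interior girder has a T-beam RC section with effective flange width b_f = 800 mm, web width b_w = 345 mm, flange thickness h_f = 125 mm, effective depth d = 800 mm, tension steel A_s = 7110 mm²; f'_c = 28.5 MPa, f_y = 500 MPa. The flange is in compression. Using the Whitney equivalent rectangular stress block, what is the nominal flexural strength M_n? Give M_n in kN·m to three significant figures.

Tension: T = A_s f_y = 7110 × 500 = 3555000 N.
Try a within the flange: a = T/(0.85 f'_c b_f) = 3555000/(0.85 × 28.5 × 800) = 183.44 mm.
a = 183.44 > h_f = 125 mm: the block extends into the web. Split into flange-overhang and web parts.
C_f = 0.85 f'_c (b_f − b_w) h_f = 0.85 × 28.5 × (800 − 345) × 125 = 1377797 N.
Remaining web compression depth: a_w = (T − C_f)/(0.85 f'_c b_w) = (3555000 − 1377797)/(0.85 × 28.5 × 345) = 260.50 mm.
M_n = C_f(d − h_f/2) + (T − C_f)(d − a_w/2) = 1377797 × (800 − 62.5) + 2177203 × (800 − 130.25) = 1016.13 + 1458.18 = 2474.31 × 10⁶ N·mm.
M_n = 2474.31 kN·m.

M_n ≈ 2470 kN·m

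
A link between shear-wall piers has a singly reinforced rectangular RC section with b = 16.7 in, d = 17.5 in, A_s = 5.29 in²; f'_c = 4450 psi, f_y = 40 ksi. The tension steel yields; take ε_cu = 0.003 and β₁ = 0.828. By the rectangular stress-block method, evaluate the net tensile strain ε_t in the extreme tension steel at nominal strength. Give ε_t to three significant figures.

ε_t ≈ 0.00998

a = A_s f_y/(0.85 f'_c b) = 3.350 in.
β₁ = 0.828, so c = a/β₁ = 3.350/0.828 = 4.046 in.
From the linear strain diagram with ε_cu = 0.003: ε_t = 0.003 (d − c)/c = 0.003 × (17.5 − 4.046)/4.046 = 0.00998.
Since ε_t ≥ 0.005, the section is tension-controlled.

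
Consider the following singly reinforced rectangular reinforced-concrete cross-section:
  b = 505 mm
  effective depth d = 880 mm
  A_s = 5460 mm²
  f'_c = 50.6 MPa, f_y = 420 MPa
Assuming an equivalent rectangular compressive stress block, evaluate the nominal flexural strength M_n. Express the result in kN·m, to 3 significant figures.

M_n ≈ 1900 kN·m

T = A_s f_y = 5460 × 420 = 2293200 N = 2293.2 kN.
From C = T: a = T/(0.85 f'_c b) = 2293200/(0.85 × 50.6 × 505) = 105.58 mm.
M_n = T(d − a/2) = 2293.2 kN × (880 − 52.79) mm = 1896.96 kN·m.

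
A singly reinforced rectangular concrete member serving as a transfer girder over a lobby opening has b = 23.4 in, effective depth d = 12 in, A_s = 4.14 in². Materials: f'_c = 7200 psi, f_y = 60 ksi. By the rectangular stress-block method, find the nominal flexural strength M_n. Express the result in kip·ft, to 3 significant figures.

M_n ≈ 230 kip·ft

T = A_s f_y = 4.14 × 60 = 248.4 kips.
a = T/(0.85 f'_c b) = 248.4/(0.85 × 7.2 × 23.4) = 1.735 in.
M_n = T(d − a/2) = 248.4 × (12 − 0.8675) = 2765.3 kip·in = 2765.3/12 = 230.44 kip·ft.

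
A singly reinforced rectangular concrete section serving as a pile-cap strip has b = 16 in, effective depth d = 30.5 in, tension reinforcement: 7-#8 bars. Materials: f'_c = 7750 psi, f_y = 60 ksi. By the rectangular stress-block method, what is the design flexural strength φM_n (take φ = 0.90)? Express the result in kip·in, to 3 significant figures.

φM_n ≈ 8640 kip·in

A_s = 7 × 0.79 = 5.53 in².
T = A_s f_y = 5.53 × 60 = 331.8 kips.
a = T/(0.85 f'_c b) = 331.8/(0.85 × 7.75 × 16) = 3.148 in.
M_n = T(d − a/2) = 331.8 × (30.5 − 1.574) = 9597.6 kip·in.
φM_n = 0.90 × 9597.6 = 8637.8 kip·in.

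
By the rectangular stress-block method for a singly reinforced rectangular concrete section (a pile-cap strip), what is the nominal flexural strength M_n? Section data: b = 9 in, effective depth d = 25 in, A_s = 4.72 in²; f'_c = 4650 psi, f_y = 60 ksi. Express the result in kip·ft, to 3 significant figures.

T = A_s f_y = 4.72 × 60 = 283.2 kips.
a = T/(0.85 f'_c b) = 283.2/(0.85 × 4.65 × 9) = 7.961 in.
M_n = T(d − a/2) = 283.2 × (25 − 3.9805) = 5952.7 kip·in = 5952.7/12 = 496.06 kip·ft.

M_n ≈ 496 kip·ft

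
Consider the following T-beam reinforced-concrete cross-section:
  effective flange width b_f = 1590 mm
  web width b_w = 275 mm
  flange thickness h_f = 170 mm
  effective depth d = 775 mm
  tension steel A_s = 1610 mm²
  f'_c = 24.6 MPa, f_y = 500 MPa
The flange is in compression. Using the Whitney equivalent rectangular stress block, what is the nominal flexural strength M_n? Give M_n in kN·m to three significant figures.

Tension: T = A_s f_y = 1610 × 500 = 805000 N.
Try a within the flange: a = T/(0.85 f'_c b_f) = 805000/(0.85 × 24.6 × 1590) = 24.21 mm.
Since a = 24.21 ≤ h_f = 170 mm, the stress block lies entirely in the flange; analyse as a rectangular beam of width b_f.
M_n = T(d − a/2) = 805000 × (775 − 12.105) = 614.13 × 10⁶ N·mm.
M_n = 614.13 kN·m.

M_n ≈ 614 kN·m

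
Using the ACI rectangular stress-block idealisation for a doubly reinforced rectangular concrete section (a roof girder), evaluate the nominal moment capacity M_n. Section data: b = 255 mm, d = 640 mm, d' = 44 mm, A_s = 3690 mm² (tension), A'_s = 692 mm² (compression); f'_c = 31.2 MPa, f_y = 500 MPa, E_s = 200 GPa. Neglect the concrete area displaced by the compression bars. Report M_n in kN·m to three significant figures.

M_n ≈ 999 kN·m

Assume both tension and compression steel yield.
Net tension couple steel: A_s − A'_s = 2998 mm².
a = (A_s − A'_s) f_y / (0.85 f'_c b) = 1499000/(0.85 × 31.2 × 255) = 221.66 mm.
c = a/β₁ = 221.66/0.827 = 268.03 mm; ε'_s = 0.003(c − d')/c = 0.0025 ≥ f_y/E_s = 0.0025, so compression steel does yield.
M_n = (A_s − A'_s) f_y (d − a/2) + A'_s f_y (d − d') = [1499000 × (640 − 110.83) + 346000 × (640 − 44)] × 10⁻⁶ = 793.23 + 206.22 = 999.45 kN·m.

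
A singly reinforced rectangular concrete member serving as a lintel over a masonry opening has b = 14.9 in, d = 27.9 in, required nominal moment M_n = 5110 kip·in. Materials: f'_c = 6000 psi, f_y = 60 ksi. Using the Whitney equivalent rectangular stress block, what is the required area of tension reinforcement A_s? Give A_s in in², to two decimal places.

From M_n = 0.85 f'_c a b (d − a/2):
a = d − √(d² − 2M_n/(0.85 f'_c b)) = 27.9 − √(27.9² − 2 × 5110/(0.85 × 6 × 14.9)) = 2.524 in.
A_s = 0.85 f'_c a b / f_y = 0.85 × 6 × 2.524 × 14.9 / 60 = 3.197 in².

A_s ≈ 3.20 in²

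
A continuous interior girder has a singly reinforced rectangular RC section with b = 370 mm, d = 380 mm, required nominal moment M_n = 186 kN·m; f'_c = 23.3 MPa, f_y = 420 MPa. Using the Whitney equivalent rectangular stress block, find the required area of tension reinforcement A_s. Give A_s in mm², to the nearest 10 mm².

With M_n = 0.85 f'_c a b (d − a/2), solve the quadratic for a:
a = d − √(d² − 2M_n/(0.85 f'_c b)) = 380 − √(380² − 2 × 186×10⁶/(0.85 × 23.3 × 370)) = 74.00 mm.
A_s = 0.85 f'_c a b / f_y = 0.85 × 23.3 × 74.00 × 370 / 420 = 1291.1 mm².

A_s ≈ 1290 mm²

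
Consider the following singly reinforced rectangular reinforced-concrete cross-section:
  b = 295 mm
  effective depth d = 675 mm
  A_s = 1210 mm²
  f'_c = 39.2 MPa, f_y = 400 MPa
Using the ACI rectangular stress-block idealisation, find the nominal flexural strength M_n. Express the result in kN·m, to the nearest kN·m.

M_n ≈ 315 kN·m

T = A_s f_y = 1210 × 400 = 484000 N = 484 kN.
From C = T: a = T/(0.85 f'_c b) = 484000/(0.85 × 39.2 × 295) = 49.24 mm.
M_n = T(d − a/2) = 484 kN × (675 − 24.62) mm = 314.78 kN·m.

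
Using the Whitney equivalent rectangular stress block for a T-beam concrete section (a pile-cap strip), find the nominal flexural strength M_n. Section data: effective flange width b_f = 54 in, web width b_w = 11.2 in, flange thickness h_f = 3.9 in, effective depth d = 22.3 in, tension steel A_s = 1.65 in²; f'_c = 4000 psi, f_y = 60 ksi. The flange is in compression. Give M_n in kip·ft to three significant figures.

Tension: T = A_s f_y = 1.65 × 60 = 99 kips.
Try a within the flange: a = T/(0.85 f'_c b_f) = 99/(0.85 × 4 × 54) = 0.539 in.
Since a = 0.539 ≤ h_f = 3.9 in, the stress block lies entirely in the flange; analyse as a rectangular beam of width b_f.
M_n = T(d − a/2) = 99 × (22.3 − 0.2695) = 2181.0 kip·in.
M_n = 2181.0/12 = 181.75 kip·ft.

M_n ≈ 182 kip·ft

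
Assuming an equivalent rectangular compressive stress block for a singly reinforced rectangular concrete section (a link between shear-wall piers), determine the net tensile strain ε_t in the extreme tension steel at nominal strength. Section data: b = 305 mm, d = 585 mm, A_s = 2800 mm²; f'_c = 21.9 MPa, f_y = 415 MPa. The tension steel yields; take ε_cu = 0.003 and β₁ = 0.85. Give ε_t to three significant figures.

a = A_s f_y/(0.85 f'_c b) = 204.66 mm.
β₁ = 0.85, so c = a/β₁ = 204.66/0.85 = 240.78 mm.
From the linear strain diagram with ε_cu = 0.003: ε_t = 0.003 (d − c)/c = 0.003 × (585 − 240.78)/240.78 = 0.00429.
ε_t is between 0.004 and 0.005 — transition zone.

ε_t ≈ 0.00429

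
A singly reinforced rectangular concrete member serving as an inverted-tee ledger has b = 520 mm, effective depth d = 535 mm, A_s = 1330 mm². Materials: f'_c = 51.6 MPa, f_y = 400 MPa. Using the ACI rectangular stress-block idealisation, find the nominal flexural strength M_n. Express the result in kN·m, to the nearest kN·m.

M_n ≈ 278 kN·m

T = A_s f_y = 1330 × 400 = 532000 N = 532 kN.
From C = T: a = T/(0.85 f'_c b) = 532000/(0.85 × 51.6 × 520) = 23.33 mm.
M_n = T(d − a/2) = 532 kN × (535 − 11.665) mm = 278.41 kN·m.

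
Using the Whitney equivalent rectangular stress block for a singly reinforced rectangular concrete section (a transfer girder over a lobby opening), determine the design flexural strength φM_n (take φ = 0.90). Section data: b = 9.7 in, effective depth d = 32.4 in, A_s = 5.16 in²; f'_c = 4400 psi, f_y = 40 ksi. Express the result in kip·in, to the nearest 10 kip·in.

φM_n ≈ 5490 kip·in

T = A_s f_y = 5.16 × 40 = 206.4 kips.
a = T/(0.85 f'_c b) = 206.4/(0.85 × 4.4 × 9.7) = 5.689 in.
M_n = T(d − a/2) = 206.4 × (32.4 − 2.8445) = 6100.3 kip·in.
φM_n = 0.90 × 6100.3 = 5490.3 kip·in.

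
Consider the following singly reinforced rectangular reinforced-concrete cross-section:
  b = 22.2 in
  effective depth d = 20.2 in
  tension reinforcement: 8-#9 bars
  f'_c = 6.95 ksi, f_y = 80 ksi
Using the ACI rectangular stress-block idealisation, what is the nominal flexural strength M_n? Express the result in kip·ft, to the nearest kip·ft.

M_n ≈ 947 kip·ft

A_s = 8 × 1 = 8 in².
T = A_s f_y = 8 × 80 = 640 kips.
a = T/(0.85 f'_c b) = 640/(0.85 × 6.95 × 22.2) = 4.880 in.
M_n = T(d − a/2) = 640 × (20.2 − 2.44) = 11366.4 kip·in = 11366.4/12 = 947.20 kip·ft.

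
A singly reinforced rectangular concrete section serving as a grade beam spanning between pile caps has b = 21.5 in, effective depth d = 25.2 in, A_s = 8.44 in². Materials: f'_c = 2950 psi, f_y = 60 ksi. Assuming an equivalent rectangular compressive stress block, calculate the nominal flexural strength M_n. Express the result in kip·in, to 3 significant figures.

T = A_s f_y = 8.44 × 60 = 506.4 kips.
a = T/(0.85 f'_c b) = 506.4/(0.85 × 2.95 × 21.5) = 9.393 in.
M_n = T(d − a/2) = 506.4 × (25.2 − 4.6965) = 10383.0 kip·in.

M_n ≈ 10400 kip·in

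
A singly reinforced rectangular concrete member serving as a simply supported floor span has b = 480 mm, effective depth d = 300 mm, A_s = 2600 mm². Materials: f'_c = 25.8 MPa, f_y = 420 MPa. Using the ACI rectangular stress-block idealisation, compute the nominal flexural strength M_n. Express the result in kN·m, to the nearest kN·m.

M_n ≈ 271 kN·m

T = A_s f_y = 2600 × 420 = 1092000 N = 1092 kN.
From C = T: a = T/(0.85 f'_c b) = 1092000/(0.85 × 25.8 × 480) = 103.74 mm.
M_n = T(d − a/2) = 1092 kN × (300 − 51.87) mm = 270.96 kN·m.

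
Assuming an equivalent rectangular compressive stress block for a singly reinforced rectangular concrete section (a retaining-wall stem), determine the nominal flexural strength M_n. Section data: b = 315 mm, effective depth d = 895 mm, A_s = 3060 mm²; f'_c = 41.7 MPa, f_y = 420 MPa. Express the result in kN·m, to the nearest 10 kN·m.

T = A_s f_y = 3060 × 420 = 1285200 N = 1285.2 kN.
From C = T: a = T/(0.85 f'_c b) = 1285200/(0.85 × 41.7 × 315) = 115.11 mm.
M_n = T(d − a/2) = 1285.2 kN × (895 − 57.555) mm = 1076.28 kN·m.

M_n ≈ 1080 kN·m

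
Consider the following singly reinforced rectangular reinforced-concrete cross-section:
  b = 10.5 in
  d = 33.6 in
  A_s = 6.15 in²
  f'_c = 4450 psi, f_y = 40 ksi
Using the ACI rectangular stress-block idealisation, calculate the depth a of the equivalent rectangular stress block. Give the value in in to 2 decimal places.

a ≈ 6.19 in

T = A_s f_y = 6.15 × 40 = 246 kips.
a = T/(0.85 f'_c b) = 246/(0.85 × 4.45 × 10.5) = 6.19 in.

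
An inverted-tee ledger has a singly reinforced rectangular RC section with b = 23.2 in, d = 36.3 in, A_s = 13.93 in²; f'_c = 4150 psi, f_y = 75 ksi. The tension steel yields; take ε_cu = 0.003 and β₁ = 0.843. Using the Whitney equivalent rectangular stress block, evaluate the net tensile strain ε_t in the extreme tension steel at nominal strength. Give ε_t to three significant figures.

a = A_s f_y/(0.85 f'_c b) = 12.766 in.
β₁ = 0.843, so c = a/β₁ = 12.766/0.843 = 15.144 in.
From the linear strain diagram with ε_cu = 0.003: ε_t = 0.003 (d − c)/c = 0.003 × (36.3 − 15.144)/15.144 = 0.00419.
ε_t is between 0.004 and 0.005 — transition zone.

ε_t ≈ 0.00419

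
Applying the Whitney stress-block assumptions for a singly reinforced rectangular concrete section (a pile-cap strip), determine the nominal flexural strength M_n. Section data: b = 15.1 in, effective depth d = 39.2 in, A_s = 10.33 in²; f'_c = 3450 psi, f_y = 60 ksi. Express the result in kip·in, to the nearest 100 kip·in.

M_n ≈ 20000 kip·in

T = A_s f_y = 10.33 × 60 = 619.8 kips.
a = T/(0.85 f'_c b) = 619.8/(0.85 × 3.45 × 15.1) = 13.997 in.
M_n = T(d − a/2) = 619.8 × (39.2 − 6.9985) = 19958.5 kip·in.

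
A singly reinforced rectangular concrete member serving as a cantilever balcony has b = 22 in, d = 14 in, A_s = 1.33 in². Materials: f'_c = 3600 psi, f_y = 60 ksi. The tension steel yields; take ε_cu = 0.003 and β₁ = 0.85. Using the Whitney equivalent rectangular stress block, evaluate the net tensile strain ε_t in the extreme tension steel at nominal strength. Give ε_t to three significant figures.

a = A_s f_y/(0.85 f'_c b) = 1.185 in.
β₁ = 0.85, so c = a/β₁ = 1.185/0.85 = 1.394 in.
From the linear strain diagram with ε_cu = 0.003: ε_t = 0.003 (d − c)/c = 0.003 × (14 − 1.394)/1.394 = 0.0271.
Since ε_t ≥ 0.005, the section is tension-controlled.

ε_t ≈ 0.0271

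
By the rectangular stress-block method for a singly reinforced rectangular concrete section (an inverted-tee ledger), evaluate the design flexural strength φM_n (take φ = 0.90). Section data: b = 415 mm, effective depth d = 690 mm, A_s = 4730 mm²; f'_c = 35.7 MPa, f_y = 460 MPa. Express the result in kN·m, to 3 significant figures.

φM_n ≈ 1180 kN·m

T = A_s f_y = 4730 × 460 = 2175800 N = 2175.8 kN.
From C = T: a = T/(0.85 f'_c b) = 2175800/(0.85 × 35.7 × 415) = 172.78 mm.
M_n = T(d − a/2) = 2175.8 kN × (690 − 86.39) mm = 1313.33 kN·m.
φM_n = 0.90 × 1313.33 = 1182.00 kN·m.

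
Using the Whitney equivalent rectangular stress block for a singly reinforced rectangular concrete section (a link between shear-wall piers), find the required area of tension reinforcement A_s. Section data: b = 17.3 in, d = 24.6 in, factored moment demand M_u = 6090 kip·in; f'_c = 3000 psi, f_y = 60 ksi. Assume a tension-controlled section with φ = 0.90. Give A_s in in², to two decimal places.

A_s ≈ 5.39 in²

M_n = M_u/φ = 6090/0.90 = 6766.67 kip·in.
From M_n = 0.85 f'_c a b (d − a/2):
a = d − √(d² − 2M_n/(0.85 f'_c b)) = 24.6 − √(24.6² − 2 × 6766.67/(0.85 × 3 × 17.3)) = 7.326 in.
A_s = 0.85 f'_c a b / f_y = 0.85 × 3 × 7.326 × 17.3 / 60 = 5.386 in².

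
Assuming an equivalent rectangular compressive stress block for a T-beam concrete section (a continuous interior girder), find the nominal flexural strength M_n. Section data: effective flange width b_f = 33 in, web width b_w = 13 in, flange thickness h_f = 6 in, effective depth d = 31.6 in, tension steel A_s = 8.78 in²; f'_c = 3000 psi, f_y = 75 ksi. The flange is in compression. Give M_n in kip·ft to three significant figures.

M_n ≈ 1500 kip·ft

Tension: T = A_s f_y = 8.78 × 75 = 658.5 kips.
Try a within the flange: a = T/(0.85 f'_c b_f) = 658.5/(0.85 × 3 × 33) = 7.825 in.
a = 7.825 > h_f = 6 in: the block extends into the web. Split into flange-overhang and web parts.
C_f = 0.85 f'_c (b_f − b_w) h_f = 0.85 × 3 × (33 − 13) × 6 = 306.0 kips.
Remaining web compression depth: a_w = (T − C_f)/(0.85 f'_c b_w) = (658.5 − 306.0)/(0.85 × 3 × 13) = 10.633 in.
M_n = C_f(d − h_f/2) + (T − C_f)(d − a_w/2) = 306.0 × (31.6 − 3) + 352.5 × (31.6 − 5.3165) = 8751.6 + 9264.9 = 18016.5 kip·in.
M_n = 18016.5/12 = 1501.38 kip·ft.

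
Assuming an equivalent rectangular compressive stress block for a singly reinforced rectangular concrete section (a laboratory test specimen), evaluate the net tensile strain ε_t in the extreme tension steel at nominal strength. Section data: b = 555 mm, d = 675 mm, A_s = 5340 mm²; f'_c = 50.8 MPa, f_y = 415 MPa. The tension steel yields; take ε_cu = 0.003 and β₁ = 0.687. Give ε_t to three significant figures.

ε_t ≈ 0.0120

a = A_s f_y/(0.85 f'_c b) = 92.47 mm.
β₁ = 0.687, so c = a/β₁ = 92.47/0.687 = 134.60 mm.
From the linear strain diagram with ε_cu = 0.003: ε_t = 0.003 (d − c)/c = 0.003 × (675 − 134.60)/134.60 = 0.0120.
Since ε_t ≥ 0.005, the section is tension-controlled.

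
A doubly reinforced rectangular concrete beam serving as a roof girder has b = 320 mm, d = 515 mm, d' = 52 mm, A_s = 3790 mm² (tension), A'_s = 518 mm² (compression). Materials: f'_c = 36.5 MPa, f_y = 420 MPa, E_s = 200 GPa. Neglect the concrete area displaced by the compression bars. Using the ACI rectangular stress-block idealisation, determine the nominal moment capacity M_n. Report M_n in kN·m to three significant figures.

M_n ≈ 713 kN·m

Assume both tension and compression steel yield.
Net tension couple steel: A_s − A'_s = 3272 mm².
a = (A_s − A'_s) f_y / (0.85 f'_c b) = 1374240/(0.85 × 36.5 × 320) = 138.42 mm.
c = a/β₁ = 138.42/0.789 = 175.44 mm; ε'_s = 0.003(c − d')/c = 0.0021 ≥ f_y/E_s = 0.0021, so compression steel does yield.
M_n = (A_s − A'_s) f_y (d − a/2) + A'_s f_y (d − d') = [1374240 × (515 − 69.21) + 217560 × (515 − 52)] × 10⁻⁶ = 612.62 + 100.73 = 713.35 kN·m.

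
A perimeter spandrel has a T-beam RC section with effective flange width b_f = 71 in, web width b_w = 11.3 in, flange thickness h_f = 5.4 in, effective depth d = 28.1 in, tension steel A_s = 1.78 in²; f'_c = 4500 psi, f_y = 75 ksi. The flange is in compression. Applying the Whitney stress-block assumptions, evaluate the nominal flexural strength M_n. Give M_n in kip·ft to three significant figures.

M_n ≈ 310 kip·ft

Tension: T = A_s f_y = 1.78 × 75 = 133.5 kips.
Try a within the flange: a = T/(0.85 f'_c b_f) = 133.5/(0.85 × 4.5 × 71) = 0.492 in.
Since a = 0.492 ≤ h_f = 5.4 in, the stress block lies entirely in the flange; analyse as a rectangular beam of width b_f.
M_n = T(d − a/2) = 133.5 × (28.1 − 0.246) = 3718.5 kip·in.
M_n = 3718.5/12 = 309.88 kip·ft.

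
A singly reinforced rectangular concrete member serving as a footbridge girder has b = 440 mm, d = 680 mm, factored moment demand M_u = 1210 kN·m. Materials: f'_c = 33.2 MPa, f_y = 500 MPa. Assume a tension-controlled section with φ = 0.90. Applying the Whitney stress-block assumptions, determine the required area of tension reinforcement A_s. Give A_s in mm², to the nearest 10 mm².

A_s ≈ 4570 mm²

M_n = M_u/φ = 1210/0.90 = 1344.44 kN·m.
With M_n = 0.85 f'_c a b (d − a/2), solve the quadratic for a:
a = d − √(d² − 2M_n/(0.85 f'_c b)) = 680 − √(680² − 2 × 1344.44×10⁶/(0.85 × 33.2 × 440)) = 184.17 mm.
A_s = 0.85 f'_c a b / f_y = 0.85 × 33.2 × 184.17 × 440 / 500 = 4573.6 mm².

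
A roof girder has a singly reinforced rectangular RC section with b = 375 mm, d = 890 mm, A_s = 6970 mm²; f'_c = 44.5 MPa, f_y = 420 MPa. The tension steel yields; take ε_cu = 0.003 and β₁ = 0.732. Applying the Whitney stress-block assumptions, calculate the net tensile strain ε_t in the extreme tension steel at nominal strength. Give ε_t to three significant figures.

a = A_s f_y/(0.85 f'_c b) = 206.38 mm.
β₁ = 0.732, so c = a/β₁ = 206.38/0.732 = 281.94 mm.
From the linear strain diagram with ε_cu = 0.003: ε_t = 0.003 (d − c)/c = 0.003 × (890 − 281.94)/281.94 = 0.00647.
Since ε_t ≥ 0.005, the section is tension-controlled.

ε_t ≈ 0.00647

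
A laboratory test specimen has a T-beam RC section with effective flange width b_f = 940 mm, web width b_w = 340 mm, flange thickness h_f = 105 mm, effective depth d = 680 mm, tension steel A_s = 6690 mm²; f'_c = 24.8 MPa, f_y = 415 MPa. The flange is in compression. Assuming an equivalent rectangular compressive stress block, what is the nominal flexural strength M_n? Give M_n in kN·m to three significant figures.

Tension: T = A_s f_y = 6690 × 415 = 2776350 N.
Try a within the flange: a = T/(0.85 f'_c b_f) = 2776350/(0.85 × 24.8 × 940) = 140.11 mm.
a = 140.11 > h_f = 105 mm: the block extends into the web. Split into flange-overhang and web parts.
C_f = 0.85 f'_c (b_f − b_w) h_f = 0.85 × 24.8 × (940 − 340) × 105 = 1328040 N.
Remaining web compression depth: a_w = (T − C_f)/(0.85 f'_c b_w) = (2776350 − 1328040)/(0.85 × 24.8 × 340) = 202.07 mm.
M_n = C_f(d − h_f/2) + (T − C_f)(d − a_w/2) = 1328040 × (680 − 52.5) + 1448310 × (680 − 101.035) = 833.35 + 838.52 = 1671.87 × 10⁶ N·mm.
M_n = 1671.87 kN·m.

M_n ≈ 1670 kN·m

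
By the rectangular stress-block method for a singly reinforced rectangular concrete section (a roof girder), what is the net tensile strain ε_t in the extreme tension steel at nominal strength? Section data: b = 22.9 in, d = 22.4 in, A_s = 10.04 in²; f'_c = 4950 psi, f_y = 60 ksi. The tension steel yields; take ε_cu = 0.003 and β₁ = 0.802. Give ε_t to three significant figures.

ε_t ≈ 0.00562

a = A_s f_y/(0.85 f'_c b) = 6.252 in.
β₁ = 0.802, so c = a/β₁ = 6.252/0.802 = 7.796 in.
From the linear strain diagram with ε_cu = 0.003: ε_t = 0.003 (d − c)/c = 0.003 × (22.4 − 7.796)/7.796 = 0.00562.
Since ε_t ≥ 0.005, the section is tension-controlled.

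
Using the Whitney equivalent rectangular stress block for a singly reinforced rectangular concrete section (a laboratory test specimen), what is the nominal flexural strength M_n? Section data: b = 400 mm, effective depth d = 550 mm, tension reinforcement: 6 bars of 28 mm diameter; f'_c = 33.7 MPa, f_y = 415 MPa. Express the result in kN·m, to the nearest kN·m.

M_n ≈ 741 kN·m

A_s = 6 × 616 = 3696 mm².
T = A_s f_y = 3696 × 415 = 1533840 N = 1533.84 kN.
From C = T: a = T/(0.85 f'_c b) = 1533840/(0.85 × 33.7 × 400) = 133.87 mm.
M_n = T(d − a/2) = 1533.84 kN × (550 − 66.935) mm = 740.94 kN·m.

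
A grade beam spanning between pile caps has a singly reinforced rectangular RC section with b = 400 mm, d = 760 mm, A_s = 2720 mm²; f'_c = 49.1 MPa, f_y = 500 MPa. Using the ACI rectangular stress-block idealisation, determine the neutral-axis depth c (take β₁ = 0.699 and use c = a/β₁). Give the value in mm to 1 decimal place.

T = A_s f_y = 2720 × 500 = 1360000 N = 1360 kN.
Setting C = 0.85 f'_c a b equal to T: a = 1360000/(0.85 × 49.1 × 400) = 81.466 mm.
With β₁ = 0.699, c = a/β₁ = 81.466/0.699 = 116.5 mm.

c ≈ 116.5 mm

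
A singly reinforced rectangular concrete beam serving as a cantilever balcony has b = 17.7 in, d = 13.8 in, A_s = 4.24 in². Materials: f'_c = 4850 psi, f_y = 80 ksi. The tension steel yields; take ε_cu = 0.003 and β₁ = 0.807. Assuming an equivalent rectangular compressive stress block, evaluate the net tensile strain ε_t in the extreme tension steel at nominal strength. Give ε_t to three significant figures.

ε_t ≈ 0.00419

a = A_s f_y/(0.85 f'_c b) = 4.649 in.
β₁ = 0.807, so c = a/β₁ = 4.649/0.807 = 5.761 in.
From the linear strain diagram with ε_cu = 0.003: ε_t = 0.003 (d − c)/c = 0.003 × (13.8 − 5.761)/5.761 = 0.00419.
ε_t is between 0.004 and 0.005 — transition zone.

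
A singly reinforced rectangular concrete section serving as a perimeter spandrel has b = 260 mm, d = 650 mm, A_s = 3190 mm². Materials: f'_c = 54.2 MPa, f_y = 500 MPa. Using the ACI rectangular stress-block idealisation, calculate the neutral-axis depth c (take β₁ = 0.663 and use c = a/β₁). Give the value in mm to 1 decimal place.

c ≈ 200.8 mm

T = A_s f_y = 3190 × 500 = 1595000 N = 1595 kN.
Setting C = 0.85 f'_c a b equal to T: a = 1595000/(0.85 × 54.2 × 260) = 133.159 mm.
With β₁ = 0.663, c = a/β₁ = 133.159/0.663 = 200.8 mm.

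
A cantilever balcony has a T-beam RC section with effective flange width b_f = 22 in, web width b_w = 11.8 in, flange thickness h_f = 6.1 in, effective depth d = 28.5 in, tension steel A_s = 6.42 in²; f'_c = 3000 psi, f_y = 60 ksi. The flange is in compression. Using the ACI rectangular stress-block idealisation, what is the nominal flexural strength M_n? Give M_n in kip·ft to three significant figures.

M_n ≈ 803 kip·ft

Tension: T = A_s f_y = 6.42 × 60 = 385.2 kips.
Try a within the flange: a = T/(0.85 f'_c b_f) = 385.2/(0.85 × 3 × 22) = 6.866 in.
a = 6.866 > h_f = 6.1 in: the block extends into the web. Split into flange-overhang and web parts.
C_f = 0.85 f'_c (b_f − b_w) h_f = 0.85 × 3 × (22 − 11.8) × 6.1 = 158.7 kips.
Remaining web compression depth: a_w = (T − C_f)/(0.85 f'_c b_w) = (385.2 − 158.7)/(0.85 × 3 × 11.8) = 7.527 in.
M_n = C_f(d − h_f/2) + (T − C_f)(d − a_w/2) = 158.7 × (28.5 − 3.05) + 226.5 × (28.5 − 3.7635) = 4038.9 + 5602.8 = 9641.7 kip·in.
M_n = 9641.7/12 = 803.48 kip·ft.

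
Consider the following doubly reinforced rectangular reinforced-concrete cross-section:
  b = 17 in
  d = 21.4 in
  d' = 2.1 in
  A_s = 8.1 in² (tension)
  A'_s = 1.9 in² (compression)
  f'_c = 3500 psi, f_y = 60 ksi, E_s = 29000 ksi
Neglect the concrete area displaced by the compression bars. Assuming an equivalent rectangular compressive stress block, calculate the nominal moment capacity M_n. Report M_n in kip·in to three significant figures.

M_n ≈ 8790 kip·in

Assume both steels yield.
a = (A_s − A'_s) f_y/(0.85 f'_c b) = (8.1 − 1.9) × 60/(0.85 × 3.5 × 17) = 7.355 in.
c = a/β₁ = 7.355/0.85 = 8.653 in; ε'_s = 0.003(c − d')/c = 0.0023 ≥ ε_y = 0.0021, so the compression steel yields.
M_n = (A_s − A'_s) f_y (d − a/2) + A'_s f_y (d − d') = 372 × (21.4 − 3.6775) + 114 × (21.4 − 2.1) = 6592.8 + 2200.2 = 8793.0 kip·in.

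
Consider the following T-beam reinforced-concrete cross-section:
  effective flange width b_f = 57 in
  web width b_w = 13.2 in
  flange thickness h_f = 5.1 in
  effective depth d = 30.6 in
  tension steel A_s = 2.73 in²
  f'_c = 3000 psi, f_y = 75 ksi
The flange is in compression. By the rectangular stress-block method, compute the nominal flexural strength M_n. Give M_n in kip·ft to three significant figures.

Tension: T = A_s f_y = 2.73 × 75 = 204.75 kips.
Try a within the flange: a = T/(0.85 f'_c b_f) = 204.75/(0.85 × 3 × 57) = 1.409 in.
Since a = 1.409 ≤ h_f = 5.1 in, the stress block lies entirely in the flange; analyse as a rectangular beam of width b_f.
M_n = T(d − a/2) = 204.75 × (30.6 − 0.7045) = 6121.1 kip·in.
M_n = 6121.1/12 = 510.09 kip·ft.

M_n ≈ 510 kip·ft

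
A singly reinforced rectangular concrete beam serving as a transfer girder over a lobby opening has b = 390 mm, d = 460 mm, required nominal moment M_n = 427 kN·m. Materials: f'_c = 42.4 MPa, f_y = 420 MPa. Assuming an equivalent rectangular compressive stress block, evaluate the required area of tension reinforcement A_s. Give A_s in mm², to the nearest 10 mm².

With M_n = 0.85 f'_c a b (d − a/2), solve the quadratic for a:
a = d − √(d² − 2M_n/(0.85 f'_c b)) = 460 − √(460² − 2 × 427×10⁶/(0.85 × 42.4 × 390)) = 71.62 mm.
A_s = 0.85 f'_c a b / f_y = 0.85 × 42.4 × 71.62 × 390 / 420 = 2396.8 mm².

A_s ≈ 2400 mm²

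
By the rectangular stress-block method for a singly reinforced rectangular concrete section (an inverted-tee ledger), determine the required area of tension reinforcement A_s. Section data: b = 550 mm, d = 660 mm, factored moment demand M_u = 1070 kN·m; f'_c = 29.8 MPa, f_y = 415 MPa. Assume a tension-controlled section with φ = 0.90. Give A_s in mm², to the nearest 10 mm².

M_n = M_u/φ = 1070/0.90 = 1188.89 kN·m.
With M_n = 0.85 f'_c a b (d − a/2), solve the quadratic for a:
a = d − √(d² − 2M_n/(0.85 f'_c b)) = 660 − √(660² − 2 × 1188.89×10⁶/(0.85 × 29.8 × 550)) = 145.29 mm.
A_s = 0.85 f'_c a b / f_y = 0.85 × 29.8 × 145.29 × 550 / 415 = 4877.4 mm².

A_s ≈ 4880 mm²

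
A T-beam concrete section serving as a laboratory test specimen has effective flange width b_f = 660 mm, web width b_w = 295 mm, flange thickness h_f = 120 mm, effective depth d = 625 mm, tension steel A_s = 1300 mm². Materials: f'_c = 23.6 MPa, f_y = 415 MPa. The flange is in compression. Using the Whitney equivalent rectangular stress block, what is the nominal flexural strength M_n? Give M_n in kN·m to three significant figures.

M_n ≈ 326 kN·m

Tension: T = A_s f_y = 1300 × 415 = 539500 N.
Try a within the flange: a = T/(0.85 f'_c b_f) = 539500/(0.85 × 23.6 × 660) = 40.75 mm.
Since a = 40.75 ≤ h_f = 120 mm, the stress block lies entirely in the flange; analyse as a rectangular beam of width b_f.
M_n = T(d − a/2) = 539500 × (625 − 20.375) = 326.20 × 10⁶ N·mm.
M_n = 326.20 kN·m.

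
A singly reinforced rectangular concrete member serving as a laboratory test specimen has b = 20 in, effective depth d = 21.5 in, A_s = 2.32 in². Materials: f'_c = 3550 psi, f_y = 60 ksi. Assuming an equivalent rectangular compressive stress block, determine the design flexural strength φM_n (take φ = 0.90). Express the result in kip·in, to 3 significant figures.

φM_n ≈ 2550 kip·in

T = A_s f_y = 2.32 × 60 = 139.2 kips.
a = T/(0.85 f'_c b) = 139.2/(0.85 × 3.55 × 20) = 2.307 in.
M_n = T(d − a/2) = 139.2 × (21.5 − 1.1535) = 2832.2 kip·in.
φM_n = 0.90 × 2832.2 = 2549.0 kip·in.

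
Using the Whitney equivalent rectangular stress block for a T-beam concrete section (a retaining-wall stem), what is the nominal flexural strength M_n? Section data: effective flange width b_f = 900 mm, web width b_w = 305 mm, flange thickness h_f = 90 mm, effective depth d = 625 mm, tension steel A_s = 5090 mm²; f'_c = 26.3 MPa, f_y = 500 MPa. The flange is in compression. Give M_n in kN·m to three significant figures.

Tension: T = A_s f_y = 5090 × 500 = 2545000 N.
Try a within the flange: a = T/(0.85 f'_c b_f) = 2545000/(0.85 × 26.3 × 900) = 126.49 mm.
a = 126.49 > h_f = 90 mm: the block extends into the web. Split into flange-overhang and web parts.
C_f = 0.85 f'_c (b_f − b_w) h_f = 0.85 × 26.3 × (900 − 305) × 90 = 1197110 N.
Remaining web compression depth: a_w = (T − C_f)/(0.85 f'_c b_w) = (2545000 − 1197110)/(0.85 × 26.3 × 305) = 197.69 mm.
M_n = C_f(d − h_f/2) + (T − C_f)(d − a_w/2) = 1197110 × (625 − 45) + 1347890 × (625 − 98.845) = 694.32 + 709.20 = 1403.52 × 10⁶ N·mm.
M_n = 1403.52 kN·m.

M_n ≈ 1400 kN·m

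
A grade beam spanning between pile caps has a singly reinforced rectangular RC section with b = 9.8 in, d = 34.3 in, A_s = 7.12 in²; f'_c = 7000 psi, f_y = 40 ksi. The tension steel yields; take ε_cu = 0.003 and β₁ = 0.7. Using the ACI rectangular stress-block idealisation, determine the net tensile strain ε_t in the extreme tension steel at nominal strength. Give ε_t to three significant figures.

ε_t ≈ 0.0117

a = A_s f_y/(0.85 f'_c b) = 4.884 in.
β₁ = 0.7, so c = a/β₁ = 4.884/0.7 = 6.977 in.
From the linear strain diagram with ε_cu = 0.003: ε_t = 0.003 (d − c)/c = 0.003 × (34.3 − 6.977)/6.977 = 0.0117.
Since ε_t ≥ 0.005, the section is tension-controlled.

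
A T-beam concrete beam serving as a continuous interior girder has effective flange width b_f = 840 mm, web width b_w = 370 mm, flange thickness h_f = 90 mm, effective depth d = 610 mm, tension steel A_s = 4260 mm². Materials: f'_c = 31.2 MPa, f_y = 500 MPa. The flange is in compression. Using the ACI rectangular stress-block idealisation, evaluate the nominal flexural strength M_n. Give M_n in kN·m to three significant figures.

Tension: T = A_s f_y = 4260 × 500 = 2130000 N.
Try a within the flange: a = T/(0.85 f'_c b_f) = 2130000/(0.85 × 31.2 × 840) = 95.62 mm.
a = 95.62 > h_f = 90 mm: the block extends into the web. Split into flange-overhang and web parts.
C_f = 0.85 f'_c (b_f − b_w) h_f = 0.85 × 31.2 × (840 − 370) × 90 = 1121796 N.
Remaining web compression depth: a_w = (T − C_f)/(0.85 f'_c b_w) = (2130000 − 1121796)/(0.85 × 31.2 × 370) = 102.75 mm.
M_n = C_f(d − h_f/2) + (T − C_f)(d − a_w/2) = 1121796 × (610 − 45) + 1008204 × (610 − 51.375) = 633.81 + 563.21 = 1197.02 × 10⁶ N·mm.
M_n = 1197.02 kN·m.

M_n ≈ 1200 kN·m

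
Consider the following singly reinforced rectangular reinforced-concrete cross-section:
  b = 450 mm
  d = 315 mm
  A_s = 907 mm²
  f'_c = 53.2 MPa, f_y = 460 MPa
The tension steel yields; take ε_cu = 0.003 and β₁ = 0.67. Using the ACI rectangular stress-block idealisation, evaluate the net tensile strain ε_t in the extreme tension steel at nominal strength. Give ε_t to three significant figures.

a = A_s f_y/(0.85 f'_c b) = 20.50 mm.
β₁ = 0.67, so c = a/β₁ = 20.50/0.67 = 30.60 mm.
From the linear strain diagram with ε_cu = 0.003: ε_t = 0.003 (d − c)/c = 0.003 × (315 − 30.60)/30.60 = 0.0279.
Since ε_t ≥ 0.005, the section is tension-controlled.

ε_t ≈ 0.0279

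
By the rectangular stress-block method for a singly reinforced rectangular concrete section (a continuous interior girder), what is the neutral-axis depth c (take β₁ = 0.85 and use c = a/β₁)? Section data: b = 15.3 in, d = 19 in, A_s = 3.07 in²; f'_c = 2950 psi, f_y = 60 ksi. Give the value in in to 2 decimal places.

c ≈ 5.65 in

T = A_s f_y = 3.07 × 60 = 184.2 kips.
a = T/(0.85 f'_c b) = 184.2/(0.85 × 2.95 × 15.3) = 4.8013 in.
With β₁ = 0.85, c = a/β₁ = 4.8013/0.85 = 5.65 in.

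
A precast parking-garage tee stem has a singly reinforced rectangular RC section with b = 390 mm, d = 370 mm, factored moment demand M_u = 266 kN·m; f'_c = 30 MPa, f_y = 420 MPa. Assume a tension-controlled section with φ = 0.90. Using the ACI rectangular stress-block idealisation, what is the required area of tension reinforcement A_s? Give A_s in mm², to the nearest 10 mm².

M_n = M_u/φ = 266/0.90 = 295.556 kN·m.
With M_n = 0.85 f'_c a b (d − a/2), solve the quadratic for a:
a = d − √(d² − 2M_n/(0.85 f'_c b)) = 370 − √(370² − 2 × 295.556×10⁶/(0.85 × 30 × 390)) = 91.68 mm.
A_s = 0.85 f'_c a b / f_y = 0.85 × 30 × 91.68 × 390 / 420 = 2170.9 mm².

A_s ≈ 2170 mm²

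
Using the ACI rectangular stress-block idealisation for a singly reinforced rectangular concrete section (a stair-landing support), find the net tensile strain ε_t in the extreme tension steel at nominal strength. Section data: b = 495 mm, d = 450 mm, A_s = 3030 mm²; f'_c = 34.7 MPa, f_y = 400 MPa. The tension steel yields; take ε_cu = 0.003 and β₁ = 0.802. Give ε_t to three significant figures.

a = A_s f_y/(0.85 f'_c b) = 83.01 mm.
β₁ = 0.802, so c = a/β₁ = 83.01/0.802 = 103.50 mm.
From the linear strain diagram with ε_cu = 0.003: ε_t = 0.003 (d − c)/c = 0.003 × (450 − 103.50)/103.50 = 0.0100.
Since ε_t ≥ 0.005, the section is tension-controlled.

ε_t ≈ 0.0100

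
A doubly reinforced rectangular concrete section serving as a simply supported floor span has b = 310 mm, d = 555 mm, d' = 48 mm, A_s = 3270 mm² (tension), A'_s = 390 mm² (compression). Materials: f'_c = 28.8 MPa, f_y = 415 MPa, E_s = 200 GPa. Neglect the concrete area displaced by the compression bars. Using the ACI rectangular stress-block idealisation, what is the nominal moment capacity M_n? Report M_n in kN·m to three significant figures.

M_n ≈ 651 kN·m

Assume both tension and compression steel yield.
Net tension couple steel: A_s − A'_s = 2880 mm².
a = (A_s − A'_s) f_y / (0.85 f'_c b) = 1195200/(0.85 × 28.8 × 310) = 157.50 mm.
c = a/β₁ = 157.50/0.844 = 186.61 mm; ε'_s = 0.003(c − d')/c = 0.0022 ≥ f_y/E_s = 0.0021, so compression steel does yield.
M_n = (A_s − A'_s) f_y (d − a/2) + A'_s f_y (d − d') = [1195200 × (555 − 78.75) + 161850 × (555 − 48)] × 10⁻⁶ = 569.21 + 82.06 = 651.27 kN·m.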